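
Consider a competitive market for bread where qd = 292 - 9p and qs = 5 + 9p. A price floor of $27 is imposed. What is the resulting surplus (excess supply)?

Equilibrium price would be p* = 287/18, so the floor at 27 binds.
At p = 27: qd = 49, qs = 248.
Surplus = 248 − 49 = 199.

Surplus = 199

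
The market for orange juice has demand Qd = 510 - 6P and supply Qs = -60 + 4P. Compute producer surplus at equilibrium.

Producer surplus = 3528

Equilibrium: 510 - 6P = -60 + 4P gives P* = 57, Q* = 168.
Supply starts at P = 15 (where Qs = 0).
PS = ½(57 − 15)(168) = 3528.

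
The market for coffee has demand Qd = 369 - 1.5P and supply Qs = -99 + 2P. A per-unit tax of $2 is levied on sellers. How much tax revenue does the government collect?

Tax revenue = 2334/7

Pre-tax equilibrium: P* = 936/7, Q* = 1179/7.
Tax on sellers shifts supply to Qs = -99 + 2(P − 2) = -103 + 2P.
369 - 1.5P = -103 + 2P gives buyer price Pb = 944/7; sellers receive Ps = 944/7 − 2 = 930/7.
New quantity: Q = 369 − 1.5(944/7) = 1167/7.
Revenue = 2 × 1167/7 = 2334/7.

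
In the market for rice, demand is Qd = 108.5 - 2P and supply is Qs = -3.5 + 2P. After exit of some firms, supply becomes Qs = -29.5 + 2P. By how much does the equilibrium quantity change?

ΔQ = -13

Original equilibrium: P* = 28, Q* = 52.5.
New equilibrium: 108.5 - 2P = -29.5 + 2P, so 138 = 4P and P' = 34.5; Q' = 108.5 − 2(34.5) = 39.5.
Change in quantity: 39.5 − 52.5 = -13.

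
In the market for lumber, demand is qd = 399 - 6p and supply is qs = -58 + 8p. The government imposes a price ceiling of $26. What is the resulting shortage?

Equilibrium price would be p* = 457/14, so the ceiling at 26 binds.
At p = 26: qd = 399 − 6(26) = 243, qs = -58 + 8(26) = 150.
Shortage = 243 − 150 = 93.

Shortage = 93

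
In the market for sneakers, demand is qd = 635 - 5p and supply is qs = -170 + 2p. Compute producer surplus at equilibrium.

Equilibrium: 635 - 5p = -170 + 2p gives p* = 115, q* = 60.
Supply starts at p = 85 (where qs = 0).
PS = ½(115 − 85)(60) = 900.

Producer surplus = 900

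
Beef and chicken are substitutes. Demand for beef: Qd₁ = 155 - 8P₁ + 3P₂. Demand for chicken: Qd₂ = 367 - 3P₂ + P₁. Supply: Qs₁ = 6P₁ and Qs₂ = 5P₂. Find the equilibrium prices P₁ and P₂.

Market 1: 155 - 8P₁ + 3P₂ = 6P₁ → 14P₁ - 3P₂ = 155.
Market 2: 8P₂ - P₁ = 367.
Eliminating P₂: 8×(1) + 3×(2) gives 109P₁ = 2341, so P₁ = 2341/109.
Back-substitute into (2): P₂ = (367 + 1×2341/109) / 8 = 5293/109.

P₁ = 2341/109, P₂ = 5293/109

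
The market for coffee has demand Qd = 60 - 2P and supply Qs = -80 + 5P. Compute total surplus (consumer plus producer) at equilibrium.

Total surplus = 140

Equilibrium: 60 - 2P = -80 + 5P gives P* = 20, Q* = 20.
Demand choke price: P = 30; supply starts at P = 16.
CS = ½(30 − 20)(20) = 100; PS = ½(20 − 16)(20) = 40.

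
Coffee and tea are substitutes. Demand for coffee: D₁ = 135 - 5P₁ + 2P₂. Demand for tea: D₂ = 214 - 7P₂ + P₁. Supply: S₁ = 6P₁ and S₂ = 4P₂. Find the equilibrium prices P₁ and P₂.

P₁ = 1913/119, P₂ = 2489/119

Market 1: 135 - 5P₁ + 2P₂ = 6P₁ → 11P₁ - 2P₂ = 135.
Market 2: 11P₂ - P₁ = 214.
Eliminating P₂: 11×(1) + 2×(2) gives 119P₁ = 1913, so P₁ = 1913/119.
Back-substitute into (2): P₂ = (214 + 1×1913/119) / 11 = 2489/119.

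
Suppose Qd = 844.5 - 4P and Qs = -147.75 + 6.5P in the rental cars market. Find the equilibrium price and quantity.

Set Qd = Qs: 844.5 - 4P = -147.75 + 6.5P.
992.25 = 10.5P, so P* = 94.5.
Q* = 844.5 − 4(94.5) = 466.5.

P* = 94.5, Q* = 466.5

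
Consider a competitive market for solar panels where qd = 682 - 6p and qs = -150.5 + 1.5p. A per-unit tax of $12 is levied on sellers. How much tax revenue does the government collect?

Tax revenue = 19.2

Pre-tax equilibrium: p* = 111, q* = 16.
Tax on sellers shifts supply to qs = -150.5 + 1.5(p − 12) = -168.5 + 1.5p.
682 - 6p = -168.5 + 1.5p gives buyer price pb = 113.4; sellers receive ps = 113.4 − 12 = 101.4.
New quantity: q = 682 − 6(113.4) = 1.6.
Revenue = 12 × 1.6 = 19.2.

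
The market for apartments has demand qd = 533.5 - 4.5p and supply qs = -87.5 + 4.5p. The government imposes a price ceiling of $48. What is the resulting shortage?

Equilibrium price would be p* = 69, so the ceiling at 48 binds.
At p = 48: qd = 533.5 − 4.5(48) = 317.5, qs = -87.5 + 4.5(48) = 128.5.
Shortage = 317.5 − 128.5 = 189.

Shortage = 189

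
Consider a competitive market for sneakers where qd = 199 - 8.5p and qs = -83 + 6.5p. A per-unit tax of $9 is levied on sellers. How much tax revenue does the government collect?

Tax revenue = 54.45

Pre-tax equilibrium: p* = 18.8, q* = 39.2.
Tax on sellers shifts supply to qs = -83 + 6.5(p − 9) = -141.5 + 6.5p.
199 - 8.5p = -141.5 + 6.5p gives buyer price pb = 22.7; sellers receive ps = 22.7 − 9 = 13.7.
New quantity: q = 199 − 8.5(22.7) = 6.05.
Revenue = 9 × 6.05 = 54.45.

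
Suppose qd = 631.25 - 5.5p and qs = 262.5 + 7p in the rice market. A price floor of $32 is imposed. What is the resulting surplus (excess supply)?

Surplus = 31.25

Equilibrium price would be p* = 29.5, so the floor at 32 binds.
At p = 32: qd = 455.25, qs = 486.5.
Surplus = 486.5 − 455.25 = 31.25.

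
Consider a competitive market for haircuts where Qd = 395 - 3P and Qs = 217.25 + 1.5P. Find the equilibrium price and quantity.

P* = 39.5, Q* = 276.5

Set Qd = Qs: 395 - 3P = 217.25 + 1.5P.
177.75 = 4.5P, so P* = 39.5.
Q* = 395 − 3(39.5) = 276.5.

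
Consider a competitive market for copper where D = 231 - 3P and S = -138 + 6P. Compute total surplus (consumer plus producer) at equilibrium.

Total surplus = 2916

Equilibrium: 231 - 3P = -138 + 6P gives P* = 41, Q* = 108.
Demand choke price: P = 77; supply starts at P = 23.
CS = ½(77 − 41)(108) = 1944; PS = ½(41 − 23)(108) = 972.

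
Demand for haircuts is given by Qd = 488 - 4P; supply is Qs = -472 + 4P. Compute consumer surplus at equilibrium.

Equilibrium: 488 - 4P = -472 + 4P gives P* = 120, Q* = 8.
Demand choke price (Qd = 0): P = 122.
CS = ½(122 − 120)(8) = 8.

Consumer surplus = 8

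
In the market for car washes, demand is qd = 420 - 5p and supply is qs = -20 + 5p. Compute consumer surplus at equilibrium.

Consumer surplus = 4000

Equilibrium: 420 - 5p = -20 + 5p gives p* = 44, q* = 200.
Demand choke price (qd = 0): p = 84.
CS = ½(84 − 44)(200) = 4000.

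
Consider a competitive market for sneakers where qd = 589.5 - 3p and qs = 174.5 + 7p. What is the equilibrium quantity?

Set qd = qs: 589.5 - 3p = 174.5 + 7p.
415 = 10p, so p* = 41.5.
q* = 589.5 − 3(41.5) = 465.

q* = 465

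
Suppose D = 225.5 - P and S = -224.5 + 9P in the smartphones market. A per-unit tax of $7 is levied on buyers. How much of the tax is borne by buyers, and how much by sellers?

Pre-tax equilibrium: P* = 45, Q* = 180.5.
Tax on buyers shifts demand to D = 225.5 − 1(P + 7) = 218.5 - P.
218.5 - P = -224.5 + 9P gives seller price Ps = 44.3; buyers pay Pb = 44.3 + 7 = 51.3.
New quantity: Q = 225.5 − 1(51.3) = 174.2.
Buyer burden = 51.3 − 45 = 6.3; seller burden = 45 − 44.3 = 0.7.

Buyers bear $6.3, sellers bear $0.7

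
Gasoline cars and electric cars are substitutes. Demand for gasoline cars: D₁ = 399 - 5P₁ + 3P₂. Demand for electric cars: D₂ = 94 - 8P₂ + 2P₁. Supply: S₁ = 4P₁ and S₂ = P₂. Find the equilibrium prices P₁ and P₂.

P₁ = 51.64, P₂ = 21.92

Market 1: 399 - 5P₁ + 3P₂ = 4P₁ → 9P₁ - 3P₂ = 399.
Market 2: 9P₂ - 2P₁ = 94.
Eliminating P₂: 9×(1) + 3×(2) gives 75P₁ = 3873, so P₁ = 51.64.
Back-substitute into (2): P₂ = (94 + 2×51.64) / 9 = 21.92.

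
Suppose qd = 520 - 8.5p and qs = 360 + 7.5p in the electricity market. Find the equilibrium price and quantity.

p* = 10, q* = 435

Set qd = qs: 520 - 8.5p = 360 + 7.5p.
160 = 16p, so p* = 10.
q* = 520 − 8.5(10) = 435.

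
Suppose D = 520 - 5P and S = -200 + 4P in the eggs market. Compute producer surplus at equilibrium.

Producer surplus = 1800

Equilibrium: 520 - 5P = -200 + 4P gives P* = 80, Q* = 120.
Supply starts at P = 50 (where S = 0).
PS = ½(80 − 50)(120) = 1800.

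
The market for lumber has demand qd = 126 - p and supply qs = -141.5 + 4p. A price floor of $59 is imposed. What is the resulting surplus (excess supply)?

Surplus = 27.5

Equilibrium price would be p* = 53.5, so the floor at 59 binds.
At p = 59: qd = 67, qs = 94.5.
Surplus = 94.5 − 67 = 27.5.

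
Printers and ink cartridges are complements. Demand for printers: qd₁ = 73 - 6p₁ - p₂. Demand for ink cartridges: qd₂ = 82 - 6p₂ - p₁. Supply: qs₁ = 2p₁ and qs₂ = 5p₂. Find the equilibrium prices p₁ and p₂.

Market 1: 73 - 6p₁ - p₂ = 2p₁ → 8p₁ + p₂ = 73.
Market 2: 11p₂ + p₁ = 82.
Eliminating p₂: 11×(1) − 1×(2) gives 87p₁ = 721, so p₁ = 721/87.
Back-substitute into (2): p₂ = (82 − 1×721/87) / 11 = 583/87.

p₁ = 721/87, p₂ = 583/87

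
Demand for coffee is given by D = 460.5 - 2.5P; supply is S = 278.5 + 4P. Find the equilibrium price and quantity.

Set D = S: 460.5 - 2.5P = 278.5 + 4P.
182 = 6.5P, so P* = 28.
Q* = 460.5 − 2.5(28) = 390.5.

P* = 28, Q* = 390.5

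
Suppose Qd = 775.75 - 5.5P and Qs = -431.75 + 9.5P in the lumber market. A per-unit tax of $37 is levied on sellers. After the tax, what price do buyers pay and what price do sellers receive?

Pre-tax equilibrium: P* = 80.5, Q* = 333.
Tax on sellers shifts supply to Qs = -431.75 + 9.5(P − 37) = -783.25 + 9.5P.
775.75 - 5.5P = -783.25 + 9.5P gives buyer price Pb = 1559/15; sellers receive Ps = 1559/15 − 37 = 1004/15.
New quantity: Q = 775.75 − 5.5(1559/15) = 12247/60.

Buyers pay 1559/15, sellers receive 1004/15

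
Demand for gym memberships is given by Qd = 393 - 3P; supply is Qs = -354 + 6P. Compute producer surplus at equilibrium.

Producer surplus = 1728

Equilibrium: 393 - 3P = -354 + 6P gives P* = 83, Q* = 144.
Supply starts at P = 59 (where Qs = 0).
PS = ½(83 − 59)(144) = 1728.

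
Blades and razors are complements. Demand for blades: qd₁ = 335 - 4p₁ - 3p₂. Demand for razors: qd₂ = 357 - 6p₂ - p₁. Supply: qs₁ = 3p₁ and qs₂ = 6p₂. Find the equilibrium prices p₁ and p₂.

Market 1: 335 - 4p₁ - 3p₂ = 3p₁ → 7p₁ + 3p₂ = 335.
Market 2: 12p₂ + p₁ = 357.
Eliminating p₂: 12×(1) − 3×(2) gives 81p₁ = 2949, so p₁ = 983/27.
Back-substitute into (2): p₂ = (357 − 1×983/27) / 12 = 2164/81.

p₁ = 983/27, p₂ = 2164/81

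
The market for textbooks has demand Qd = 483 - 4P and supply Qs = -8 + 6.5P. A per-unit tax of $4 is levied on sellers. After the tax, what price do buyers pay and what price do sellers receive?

Pre-tax equilibrium: P* = 982/21, Q* = 6215/21.
Tax on sellers shifts supply to Qs = -8 + 6.5(P − 4) = -34 + 6.5P.
483 - 4P = -34 + 6.5P gives buyer price Pb = 1034/21; sellers receive Ps = 1034/21 − 4 = 950/21.
New quantity: Q = 483 − 4(1034/21) = 6007/21.

Buyers pay 1034/21, sellers receive 950/21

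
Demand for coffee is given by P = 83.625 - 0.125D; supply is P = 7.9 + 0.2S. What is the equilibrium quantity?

Q* = 233

Set the two price expressions equal: 83.625 - 0.125Q = 7.9 + 0.2Q.
75.725 = 0.325Q, so Q* = 233.
P* = 83.625 − (0.125)(233) = 54.5.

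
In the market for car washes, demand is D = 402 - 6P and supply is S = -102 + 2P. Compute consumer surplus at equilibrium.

Consumer surplus = 48

Equilibrium: 402 - 6P = -102 + 2P gives P* = 63, Q* = 24.
Demand choke price (D = 0): P = 67.
CS = ½(67 − 63)(24) = 48.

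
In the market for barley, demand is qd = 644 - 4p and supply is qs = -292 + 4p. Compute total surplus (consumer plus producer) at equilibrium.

Total surplus = 7744

Equilibrium: 644 - 4p = -292 + 4p gives p* = 117, q* = 176.
Demand choke price: p = 161; supply starts at p = 73.
CS = ½(161 − 117)(176) = 3872; PS = ½(117 − 73)(176) = 3872.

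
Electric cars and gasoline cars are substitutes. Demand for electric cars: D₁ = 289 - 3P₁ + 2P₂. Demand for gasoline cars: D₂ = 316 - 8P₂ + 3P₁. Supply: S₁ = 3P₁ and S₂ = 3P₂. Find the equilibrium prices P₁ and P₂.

Market 1: 289 - 3P₁ + 2P₂ = 3P₁ → 6P₁ - 2P₂ = 289.
Market 2: 11P₂ - 3P₁ = 316.
Eliminating P₂: 11×(1) + 2×(2) gives 60P₁ = 3811, so P₁ = 3811/60.
Back-substitute into (2): P₂ = (316 + 3×3811/60) / 11 = 46.05.

P₁ = 3811/60, P₂ = 46.05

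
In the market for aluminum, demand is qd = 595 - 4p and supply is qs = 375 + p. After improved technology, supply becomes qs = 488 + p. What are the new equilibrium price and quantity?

p' = 21.4, q' = 509.4

Original equilibrium: p* = 44, q* = 419.
New equilibrium: 595 - 4p = 488 + p, so 107 = 5p and p' = 21.4; q' = 595 − 4(21.4) = 509.4.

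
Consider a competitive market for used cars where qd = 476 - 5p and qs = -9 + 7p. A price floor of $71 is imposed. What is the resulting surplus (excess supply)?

Equilibrium price would be p* = 485/12, so the floor at 71 binds.
At p = 71: qd = 121, qs = 488.
Surplus = 488 − 121 = 367.

Surplus = 367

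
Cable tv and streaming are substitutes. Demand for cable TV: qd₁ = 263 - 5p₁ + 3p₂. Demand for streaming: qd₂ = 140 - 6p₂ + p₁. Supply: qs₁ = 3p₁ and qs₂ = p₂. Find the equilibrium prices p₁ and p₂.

Market 1: 263 - 5p₁ + 3p₂ = 3p₁ → 8p₁ - 3p₂ = 263.
Market 2: 7p₂ - p₁ = 140.
Eliminating p₂: 7×(1) + 3×(2) gives 53p₁ = 2261, so p₁ = 2261/53.
Back-substitute into (2): p₂ = (140 + 1×2261/53) / 7 = 1383/53.

p₁ = 2261/53, p₂ = 1383/53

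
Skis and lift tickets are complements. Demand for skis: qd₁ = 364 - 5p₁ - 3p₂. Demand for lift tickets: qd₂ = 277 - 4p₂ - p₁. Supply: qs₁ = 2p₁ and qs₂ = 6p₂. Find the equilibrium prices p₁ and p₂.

Market 1: 364 - 5p₁ - 3p₂ = 2p₁ → 7p₁ + 3p₂ = 364.
Market 2: 10p₂ + p₁ = 277.
Eliminating p₂: 10×(1) − 3×(2) gives 67p₁ = 2809, so p₁ = 2809/67.
Back-substitute into (2): p₂ = (277 − 1×2809/67) / 10 = 1575/67.

p₁ = 2809/67, p₂ = 1575/67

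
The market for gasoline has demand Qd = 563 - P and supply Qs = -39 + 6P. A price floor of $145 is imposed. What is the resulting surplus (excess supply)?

Surplus = 413

Equilibrium price would be P* = 86, so the floor at 145 binds.
At P = 145: Qd = 418, Qs = 831.
Surplus = 831 − 418 = 413.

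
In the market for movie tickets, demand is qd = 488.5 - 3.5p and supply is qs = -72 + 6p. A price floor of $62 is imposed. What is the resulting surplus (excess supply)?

Equilibrium price would be p* = 59, so the floor at 62 binds.
At p = 62: qd = 271.5, qs = 300.
Surplus = 300 − 271.5 = 28.5.

Surplus = 28.5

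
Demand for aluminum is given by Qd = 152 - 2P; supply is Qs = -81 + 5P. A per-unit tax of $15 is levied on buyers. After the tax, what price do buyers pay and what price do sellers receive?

Pre-tax equilibrium: P* = 233/7, Q* = 598/7.
Tax on buyers shifts demand to Qd = 152 − 2(P + 15) = 122 - 2P.
122 - 2P = -81 + 5P gives seller price Ps = 29; buyers pay Pb = 29 + 15 = 44.
New quantity: Q = 152 − 2(44) = 64.

Buyers pay $44, sellers receive $29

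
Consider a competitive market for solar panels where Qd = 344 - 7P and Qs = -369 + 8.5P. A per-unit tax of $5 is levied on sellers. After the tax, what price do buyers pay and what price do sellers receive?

Buyers pay 1511/31, sellers receive 1356/31

Pre-tax equilibrium: P* = 46, Q* = 22.
Tax on sellers shifts supply to Qs = -369 + 8.5(P − 5) = -411.5 + 8.5P.
344 - 7P = -411.5 + 8.5P gives buyer price Pb = 1511/31; sellers receive Ps = 1511/31 − 5 = 1356/31.
New quantity: Q = 344 − 7(1511/31) = 87/31.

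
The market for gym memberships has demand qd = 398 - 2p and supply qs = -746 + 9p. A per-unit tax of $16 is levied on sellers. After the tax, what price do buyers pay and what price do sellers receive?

Pre-tax equilibrium: p* = 104, q* = 190.
Tax on sellers shifts supply to qs = -746 + 9(p − 16) = -890 + 9p.
398 - 2p = -890 + 9p gives buyer price pb = 1288/11; sellers receive ps = 1288/11 − 16 = 1112/11.
New quantity: q = 398 − 2(1288/11) = 1802/11.

Buyers pay 1288/11, sellers receive 1112/11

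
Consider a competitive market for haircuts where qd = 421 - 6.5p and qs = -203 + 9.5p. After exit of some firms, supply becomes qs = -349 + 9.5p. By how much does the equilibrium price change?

Original equilibrium: p* = 39, q* = 167.5.
New equilibrium: 421 - 6.5p = -349 + 9.5p, so 770 = 16p and p' = 48.125; q' = 421 − 6.5(48.125) = 108.1875.
Change in price: 48.125 − 39 = 9.125.

Δp = 9.125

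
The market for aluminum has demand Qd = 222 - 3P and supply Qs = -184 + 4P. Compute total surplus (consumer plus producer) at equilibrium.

Total surplus = 672

Equilibrium: 222 - 3P = -184 + 4P gives P* = 58, Q* = 48.
Demand choke price: P = 74; supply starts at P = 46.
CS = ½(74 − 58)(48) = 384; PS = ½(58 − 46)(48) = 288.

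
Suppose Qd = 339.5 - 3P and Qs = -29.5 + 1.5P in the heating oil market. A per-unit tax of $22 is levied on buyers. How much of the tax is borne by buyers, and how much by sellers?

Pre-tax equilibrium: P* = 82, Q* = 93.5.
Tax on buyers shifts demand to Qd = 339.5 − 3(P + 22) = 273.5 - 3P.
273.5 - 3P = -29.5 + 1.5P gives seller price Ps = 202/3; buyers pay Pb = 202/3 + 22 = 268/3.
New quantity: Q = 339.5 − 3(268/3) = 71.5.
Buyer burden = 268/3 − 82 = 22/3; seller burden = 82 − 202/3 = 44/3.

Buyers bear 22/3, sellers bear 44/3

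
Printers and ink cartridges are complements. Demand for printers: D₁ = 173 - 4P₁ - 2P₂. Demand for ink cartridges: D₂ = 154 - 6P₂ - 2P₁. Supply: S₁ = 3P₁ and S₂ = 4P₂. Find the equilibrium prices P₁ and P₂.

P₁ = 237/11, P₂ = 122/11

Market 1: 173 - 4P₁ - 2P₂ = 3P₁ → 7P₁ + 2P₂ = 173.
Market 2: 10P₂ + 2P₁ = 154.
Eliminating P₂: 10×(1) − 2×(2) gives 66P₁ = 1422, so P₁ = 237/11.
Back-substitute into (2): P₂ = (154 − 2×237/11) / 10 = 122/11.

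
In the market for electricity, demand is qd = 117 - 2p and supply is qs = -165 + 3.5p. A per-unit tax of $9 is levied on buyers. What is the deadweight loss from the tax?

Pre-tax equilibrium: p* = 564/11, q* = 159/11.
Tax on buyers shifts demand to qd = 117 − 2(p + 9) = 99 - 2p.
99 - 2p = -165 + 3.5p gives seller price ps = 48; buyers pay pb = 48 + 9 = 57.
New quantity: q = 117 − 2(57) = 3.
DWL = ½ × 9 × (159/11 − 3) = 567/11.

Deadweight loss = 567/11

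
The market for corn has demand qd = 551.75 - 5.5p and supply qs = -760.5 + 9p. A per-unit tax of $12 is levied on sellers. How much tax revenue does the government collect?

Tax revenue = 4536/29

Pre-tax equilibrium: p* = 90.5, q* = 54.
Tax on sellers shifts supply to qs = -760.5 + 9(p − 12) = -868.5 + 9p.
551.75 - 5.5p = -868.5 + 9p gives buyer price pb = 5681/58; sellers receive ps = 5681/58 − 12 = 4985/58.
New quantity: q = 551.75 − 5.5(5681/58) = 378/29.
Revenue = 12 × 378/29 = 4536/29.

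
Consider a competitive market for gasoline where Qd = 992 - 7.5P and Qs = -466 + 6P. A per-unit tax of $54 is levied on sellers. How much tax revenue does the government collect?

Tax revenue = 108

Pre-tax equilibrium: P* = 108, Q* = 182.
Tax on sellers shifts supply to Qs = -466 + 6(P − 54) = -790 + 6P.
992 - 7.5P = -790 + 6P gives buyer price Pb = 132; sellers receive Ps = 132 − 54 = 78.
New quantity: Q = 992 − 7.5(132) = 2.
Revenue = 54 × 2 = 108.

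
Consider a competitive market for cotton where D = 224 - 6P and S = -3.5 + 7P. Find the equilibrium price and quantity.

Set D = S: 224 - 6P = -3.5 + 7P.
227.5 = 13P, so P* = 17.5.
Q* = 224 − 6(17.5) = 119.

P* = 17.5, Q* = 119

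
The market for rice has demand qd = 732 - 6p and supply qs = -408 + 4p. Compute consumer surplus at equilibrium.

Consumer surplus = 192

Equilibrium: 732 - 6p = -408 + 4p gives p* = 114, q* = 48.
Demand choke price (qd = 0): p = 122.
CS = ½(122 − 114)(48) = 192.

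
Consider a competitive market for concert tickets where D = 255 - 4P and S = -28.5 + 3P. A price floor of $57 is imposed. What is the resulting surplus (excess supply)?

Surplus = 115.5

Equilibrium price would be P* = 40.5, so the floor at 57 binds.
At P = 57: D = 27, S = 142.5.
Surplus = 142.5 − 27 = 115.5.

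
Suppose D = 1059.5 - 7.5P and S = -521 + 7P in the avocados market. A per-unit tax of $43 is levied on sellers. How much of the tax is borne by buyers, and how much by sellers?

Pre-tax equilibrium: P* = 109, Q* = 242.
Tax on sellers shifts supply to S = -521 + 7(P − 43) = -822 + 7P.
1059.5 - 7.5P = -822 + 7P gives buyer price Pb = 3763/29; sellers receive Ps = 3763/29 − 43 = 2516/29.
New quantity: Q = 1059.5 − 7.5(3763/29) = 2503/29.
Buyer burden = 3763/29 − 109 = 602/29; seller burden = 109 − 2516/29 = 645/29.

Buyers bear 602/29, sellers bear 645/29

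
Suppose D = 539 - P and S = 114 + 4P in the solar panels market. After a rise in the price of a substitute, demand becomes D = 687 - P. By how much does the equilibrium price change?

ΔP = 29.6

Original equilibrium: P* = 85, Q* = 454.
New equilibrium: 687 - P = 114 + 4P, so 573 = 5P and P' = 114.6; Q' = 687 − 1(114.6) = 572.4.
Change in price: 114.6 − 85 = 29.6.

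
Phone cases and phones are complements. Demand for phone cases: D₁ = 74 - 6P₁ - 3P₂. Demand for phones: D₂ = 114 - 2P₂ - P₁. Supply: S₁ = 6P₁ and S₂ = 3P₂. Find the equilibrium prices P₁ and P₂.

Market 1: 74 - 6P₁ - 3P₂ = 6P₁ → 12P₁ + 3P₂ = 74.
Market 2: 5P₂ + P₁ = 114.
Eliminating P₂: 5×(1) − 3×(2) gives 57P₁ = 28, so P₁ = 28/57.
Back-substitute into (2): P₂ = (114 − 1×28/57) / 5 = 1294/57.

P₁ = 28/57, P₂ = 1294/57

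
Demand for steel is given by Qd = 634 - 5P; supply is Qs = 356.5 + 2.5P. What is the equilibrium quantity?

Set Qd = Qs: 634 - 5P = 356.5 + 2.5P.
277.5 = 7.5P, so P* = 37.
Q* = 634 − 5(37) = 449.

Q* = 449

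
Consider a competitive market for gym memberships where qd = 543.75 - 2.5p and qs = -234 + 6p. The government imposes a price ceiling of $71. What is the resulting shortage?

Shortage = 174.25

Equilibrium price would be p* = 91.5, so the ceiling at 71 binds.
At p = 71: qd = 543.75 − 2.5(71) = 366.25, qs = -234 + 6(71) = 192.
Shortage = 366.25 − 192 = 174.25.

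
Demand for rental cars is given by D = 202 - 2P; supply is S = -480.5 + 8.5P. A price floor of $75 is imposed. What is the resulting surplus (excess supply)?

Surplus = 105

Equilibrium price would be P* = 65, so the floor at 75 binds.
At P = 75: D = 52, S = 157.
Surplus = 157 − 52 = 105.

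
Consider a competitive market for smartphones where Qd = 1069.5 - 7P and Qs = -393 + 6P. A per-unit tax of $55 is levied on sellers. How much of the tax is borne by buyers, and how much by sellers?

Pre-tax equilibrium: P* = 112.5, Q* = 282.
Tax on sellers shifts supply to Qs = -393 + 6(P − 55) = -723 + 6P.
1069.5 - 7P = -723 + 6P gives buyer price Pb = 3585/26; sellers receive Ps = 3585/26 − 55 = 2155/26.
New quantity: Q = 1069.5 − 7(3585/26) = 1356/13.
Buyer burden = 3585/26 − 112.5 = 330/13; seller burden = 112.5 − 2155/26 = 385/13.

Buyers bear 330/13, sellers bear 385/13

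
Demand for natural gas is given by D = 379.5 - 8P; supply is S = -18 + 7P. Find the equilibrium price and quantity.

Set D = S: 379.5 - 8P = -18 + 7P.
397.5 = 15P, so P* = 26.5.
Q* = 379.5 − 8(26.5) = 167.5.

P* = 26.5, Q* = 167.5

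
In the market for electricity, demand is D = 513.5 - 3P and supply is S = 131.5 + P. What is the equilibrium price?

Set D = S: 513.5 - 3P = 131.5 + P.
382 = 4P, so P* = 95.5.
Q* = 513.5 − 3(95.5) = 227.

P* = 95.5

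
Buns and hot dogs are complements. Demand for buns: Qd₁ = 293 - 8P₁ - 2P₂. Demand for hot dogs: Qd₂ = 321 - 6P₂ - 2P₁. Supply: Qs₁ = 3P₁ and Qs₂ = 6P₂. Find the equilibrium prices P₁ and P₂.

Market 1: 293 - 8P₁ - 2P₂ = 3P₁ → 11P₁ + 2P₂ = 293.
Market 2: 12P₂ + 2P₁ = 321.
Eliminating P₂: 12×(1) − 2×(2) gives 128P₁ = 2874, so P₁ = 22.453125.
Back-substitute into (2): P₂ = (321 − 2×22.453125) / 12 = 23.0078125.

P₁ = 22.453125, P₂ = 23.0078125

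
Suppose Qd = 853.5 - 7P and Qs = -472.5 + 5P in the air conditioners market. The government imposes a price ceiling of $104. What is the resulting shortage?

Shortage = 78

Equilibrium price would be P* = 110.5, so the ceiling at 104 binds.
At P = 104: Qd = 853.5 − 7(104) = 125.5, Qs = -472.5 + 5(104) = 47.5.
Shortage = 125.5 − 47.5 = 78.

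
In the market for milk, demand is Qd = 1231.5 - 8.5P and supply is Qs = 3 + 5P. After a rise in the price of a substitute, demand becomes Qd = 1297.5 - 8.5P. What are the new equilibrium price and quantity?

P' = 863/9, Q' = 4342/9

Original equilibrium: P* = 91, Q* = 458.
New equilibrium: 1297.5 - 8.5P = 3 + 5P, so 1294.5 = 13.5P and P' = 863/9; Q' = 1297.5 − 8.5(863/9) = 4342/9.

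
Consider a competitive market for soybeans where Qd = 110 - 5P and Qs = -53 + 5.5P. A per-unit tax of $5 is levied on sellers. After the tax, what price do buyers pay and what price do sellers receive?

Buyers pay 127/7, sellers receive 92/7

Pre-tax equilibrium: P* = 326/21, Q* = 680/21.
Tax on sellers shifts supply to Qs = -53 + 5.5(P − 5) = -80.5 + 5.5P.
110 - 5P = -80.5 + 5.5P gives buyer price Pb = 127/7; sellers receive Ps = 127/7 − 5 = 92/7.
New quantity: Q = 110 − 5(127/7) = 135/7.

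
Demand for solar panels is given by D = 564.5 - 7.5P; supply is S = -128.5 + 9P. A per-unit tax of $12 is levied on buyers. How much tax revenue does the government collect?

Pre-tax equilibrium: P* = 42, Q* = 249.5.
Tax on buyers shifts demand to D = 564.5 − 7.5(P + 12) = 474.5 - 7.5P.
474.5 - 7.5P = -128.5 + 9P gives seller price Ps = 402/11; buyers pay Pb = 402/11 + 12 = 534/11.
New quantity: Q = 564.5 − 7.5(534/11) = 4409/22.
Revenue = 12 × 4409/22 = 26454/11.

Tax revenue = 26454/11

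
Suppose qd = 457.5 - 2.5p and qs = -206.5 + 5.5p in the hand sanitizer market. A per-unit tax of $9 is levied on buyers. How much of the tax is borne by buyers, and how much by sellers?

Pre-tax equilibrium: p* = 83, q* = 250.
Tax on buyers shifts demand to qd = 457.5 − 2.5(p + 9) = 435 - 2.5p.
435 - 2.5p = -206.5 + 5.5p gives seller price ps = 80.1875; buyers pay pb = 80.1875 + 9 = 89.1875.
New quantity: q = 457.5 − 2.5(89.1875) = 234.53125.
Buyer burden = 89.1875 − 83 = 6.1875; seller burden = 83 − 80.1875 = 2.8125.

Buyers bear $6.1875, sellers bear $2.8125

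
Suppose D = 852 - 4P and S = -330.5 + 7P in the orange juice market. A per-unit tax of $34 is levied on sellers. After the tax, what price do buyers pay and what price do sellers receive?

Pre-tax equilibrium: P* = 107.5, Q* = 422.
Tax on sellers shifts supply to S = -330.5 + 7(P − 34) = -568.5 + 7P.
852 - 4P = -568.5 + 7P gives buyer price Pb = 2841/22; sellers receive Ps = 2841/22 − 34 = 2093/22.
New quantity: Q = 852 − 4(2841/22) = 3690/11.

Buyers pay 2841/22, sellers receive 2093/22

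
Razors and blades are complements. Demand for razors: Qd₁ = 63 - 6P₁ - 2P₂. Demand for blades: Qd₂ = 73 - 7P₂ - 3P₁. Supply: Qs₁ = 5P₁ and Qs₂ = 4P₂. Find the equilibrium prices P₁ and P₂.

Market 1: 63 - 6P₁ - 2P₂ = 5P₁ → 11P₁ + 2P₂ = 63.
Market 2: 11P₂ + 3P₁ = 73.
Eliminating P₂: 11×(1) − 2×(2) gives 115P₁ = 547, so P₁ = 547/115.
Back-substitute into (2): P₂ = (73 − 3×547/115) / 11 = 614/115.

P₁ = 547/115, P₂ = 614/115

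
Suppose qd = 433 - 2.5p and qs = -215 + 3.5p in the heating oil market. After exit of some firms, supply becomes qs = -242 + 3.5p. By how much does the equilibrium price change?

Δp = 4.5

Original equilibrium: p* = 108, q* = 163.
New equilibrium: 433 - 2.5p = -242 + 3.5p, so 675 = 6p and p' = 112.5; q' = 433 − 2.5(112.5) = 151.75.
Change in price: 112.5 − 108 = 4.5.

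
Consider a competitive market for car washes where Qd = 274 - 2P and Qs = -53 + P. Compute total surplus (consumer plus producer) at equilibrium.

Equilibrium: 274 - 2P = -53 + P gives P* = 109, Q* = 56.
Demand choke price: P = 137; supply starts at P = 53.
CS = ½(137 − 109)(56) = 784; PS = ½(109 − 53)(56) = 1568.

Total surplus = 2352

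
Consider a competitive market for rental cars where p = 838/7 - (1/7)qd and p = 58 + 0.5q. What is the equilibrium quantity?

Set the two price expressions equal: 838/7 - (1/7)q = 58 + 0.5q.
432/7 = (9/14)q, so q* = 96.
p* = 838/7 − (1/7)(96) = 106.

q* = 96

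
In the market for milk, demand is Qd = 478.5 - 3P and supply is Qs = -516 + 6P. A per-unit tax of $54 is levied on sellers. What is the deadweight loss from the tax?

Pre-tax equilibrium: P* = 110.5, Q* = 147.
Tax on sellers shifts supply to Qs = -516 + 6(P − 54) = -840 + 6P.
478.5 - 3P = -840 + 6P gives buyer price Pb = 146.5; sellers receive Ps = 146.5 − 54 = 92.5.
New quantity: Q = 478.5 − 3(146.5) = 39.
DWL = ½ × 54 × (147 − 39) = 2916.

Deadweight loss = 2916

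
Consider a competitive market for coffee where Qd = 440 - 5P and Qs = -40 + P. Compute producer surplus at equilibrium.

Producer surplus = 800

Equilibrium: 440 - 5P = -40 + P gives P* = 80, Q* = 40.
Supply starts at P = 40 (where Qs = 0).
PS = ½(80 − 40)(40) = 800.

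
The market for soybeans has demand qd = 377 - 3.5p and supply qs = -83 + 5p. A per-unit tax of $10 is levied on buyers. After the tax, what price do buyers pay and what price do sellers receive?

Pre-tax equilibrium: p* = 920/17, q* = 3189/17.
Tax on buyers shifts demand to qd = 377 − 3.5(p + 10) = 342 - 3.5p.
342 - 3.5p = -83 + 5p gives seller price ps = 50; buyers pay pb = 50 + 10 = 60.
New quantity: q = 377 − 3.5(60) = 167.

Buyers pay $60, sellers receive $50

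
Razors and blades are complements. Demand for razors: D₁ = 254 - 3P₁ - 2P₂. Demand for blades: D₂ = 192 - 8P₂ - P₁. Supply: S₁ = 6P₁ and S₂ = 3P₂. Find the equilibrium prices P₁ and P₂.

P₁ = 2410/97, P₂ = 1474/97

Market 1: 254 - 3P₁ - 2P₂ = 6P₁ → 9P₁ + 2P₂ = 254.
Market 2: 11P₂ + P₁ = 192.
Eliminating P₂: 11×(1) − 2×(2) gives 97P₁ = 2410, so P₁ = 2410/97.
Back-substitute into (2): P₂ = (192 − 1×2410/97) / 11 = 1474/97.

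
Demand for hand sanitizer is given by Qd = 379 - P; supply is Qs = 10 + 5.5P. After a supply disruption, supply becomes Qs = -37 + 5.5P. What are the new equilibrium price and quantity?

P' = 64, Q' = 315

Original equilibrium: P* = 738/13, Q* = 4189/13.
New equilibrium: 379 - P = -37 + 5.5P, so 416 = 6.5P and P' = 64; Q' = 379 − 1(64) = 315.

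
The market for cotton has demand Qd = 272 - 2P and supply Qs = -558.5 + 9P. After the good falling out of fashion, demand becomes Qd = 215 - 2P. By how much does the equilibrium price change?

Original equilibrium: P* = 75.5, Q* = 121.
New equilibrium: 215 - 2P = -558.5 + 9P, so 773.5 = 11P and P' = 1547/22; Q' = 215 − 2(1547/22) = 818/11.
Change in price: 1547/22 − 75.5 = -57/11.

ΔP = -57/11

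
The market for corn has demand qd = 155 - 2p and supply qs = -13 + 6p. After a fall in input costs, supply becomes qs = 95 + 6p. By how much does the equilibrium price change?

Original equilibrium: p* = 21, q* = 113.
New equilibrium: 155 - 2p = 95 + 6p, so 60 = 8p and p' = 7.5; q' = 155 − 2(7.5) = 140.
Change in price: 7.5 − 21 = -13.5.

Δp = -13.5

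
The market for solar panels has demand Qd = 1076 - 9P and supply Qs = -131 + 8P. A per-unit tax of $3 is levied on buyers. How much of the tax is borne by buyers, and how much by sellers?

Buyers bear 24/17, sellers bear 27/17

Pre-tax equilibrium: P* = 71, Q* = 437.
Tax on buyers shifts demand to Qd = 1076 − 9(P + 3) = 1049 - 9P.
1049 - 9P = -131 + 8P gives seller price Ps = 1180/17; buyers pay Pb = 1180/17 + 3 = 1231/17.
New quantity: Q = 1076 − 9(1231/17) = 7213/17.
Buyer burden = 1231/17 − 71 = 24/17; seller burden = 71 − 1180/17 = 27/17.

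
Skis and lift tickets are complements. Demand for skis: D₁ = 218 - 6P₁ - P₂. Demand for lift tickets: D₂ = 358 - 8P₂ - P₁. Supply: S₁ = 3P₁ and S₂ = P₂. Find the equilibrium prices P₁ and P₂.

Market 1: 218 - 6P₁ - P₂ = 3P₁ → 9P₁ + P₂ = 218.
Market 2: 9P₂ + P₁ = 358.
Eliminating P₂: 9×(1) − 1×(2) gives 80P₁ = 1604, so P₁ = 20.05.
Back-substitute into (2): P₂ = (358 − 1×20.05) / 9 = 37.55.

P₁ = 20.05, P₂ = 37.55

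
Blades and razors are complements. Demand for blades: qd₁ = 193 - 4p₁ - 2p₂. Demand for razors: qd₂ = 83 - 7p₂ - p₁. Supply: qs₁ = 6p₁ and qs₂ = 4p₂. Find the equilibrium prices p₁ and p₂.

Market 1: 193 - 4p₁ - 2p₂ = 6p₁ → 10p₁ + 2p₂ = 193.
Market 2: 11p₂ + p₁ = 83.
Eliminating p₂: 11×(1) − 2×(2) gives 108p₁ = 1957, so p₁ = 1957/108.
Back-substitute into (2): p₂ = (83 − 1×1957/108) / 11 = 637/108.

p₁ = 1957/108, p₂ = 637/108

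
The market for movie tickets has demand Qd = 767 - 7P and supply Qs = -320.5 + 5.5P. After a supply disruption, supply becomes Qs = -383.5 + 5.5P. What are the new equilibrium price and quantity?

P' = 92.04, Q' = 122.72

Original equilibrium: P* = 87, Q* = 158.
New equilibrium: 767 - 7P = -383.5 + 5.5P, so 1150.5 = 12.5P and P' = 92.04; Q' = 767 − 7(92.04) = 122.72.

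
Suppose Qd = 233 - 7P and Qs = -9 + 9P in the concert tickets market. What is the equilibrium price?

P* = 15.125

Set Qd = Qs: 233 - 7P = -9 + 9P.
242 = 16P, so P* = 15.125.
Q* = 233 − 7(15.125) = 127.125.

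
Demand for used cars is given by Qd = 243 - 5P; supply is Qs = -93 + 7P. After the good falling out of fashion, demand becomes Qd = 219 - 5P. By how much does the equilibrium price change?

ΔP = -2

Original equilibrium: P* = 28, Q* = 103.
New equilibrium: 219 - 5P = -93 + 7P, so 312 = 12P and P' = 26; Q' = 219 − 5(26) = 89.
Change in price: 26 − 28 = -2.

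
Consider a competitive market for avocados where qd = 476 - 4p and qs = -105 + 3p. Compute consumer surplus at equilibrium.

Equilibrium: 476 - 4p = -105 + 3p gives p* = 83, q* = 144.
Demand choke price (qd = 0): p = 119.
CS = ½(119 − 83)(144) = 2592.

Consumer surplus = 2592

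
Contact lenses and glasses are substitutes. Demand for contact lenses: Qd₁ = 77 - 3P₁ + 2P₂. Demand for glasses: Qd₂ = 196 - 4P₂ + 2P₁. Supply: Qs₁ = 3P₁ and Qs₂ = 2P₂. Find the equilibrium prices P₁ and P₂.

Market 1: 77 - 3P₁ + 2P₂ = 3P₁ → 6P₁ - 2P₂ = 77.
Market 2: 6P₂ - 2P₁ = 196.
Eliminating P₂: 6×(1) + 2×(2) gives 32P₁ = 854, so P₁ = 26.6875.
Back-substitute into (2): P₂ = (196 + 2×26.6875) / 6 = 41.5625.

P₁ = 26.6875, P₂ = 41.5625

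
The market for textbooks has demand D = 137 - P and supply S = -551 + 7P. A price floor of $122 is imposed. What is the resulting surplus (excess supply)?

Surplus = 288

Equilibrium price would be P* = 86, so the floor at 122 binds.
At P = 122: D = 15, S = 303.
Surplus = 303 − 15 = 288.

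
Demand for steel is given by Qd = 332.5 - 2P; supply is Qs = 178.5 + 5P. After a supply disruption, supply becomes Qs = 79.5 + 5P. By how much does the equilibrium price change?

ΔP = 99/7

Original equilibrium: P* = 22, Q* = 288.5.
New equilibrium: 332.5 - 2P = 79.5 + 5P, so 253 = 7P and P' = 253/7; Q' = 332.5 − 2(253/7) = 3643/14.
Change in price: 253/7 − 22 = 99/7.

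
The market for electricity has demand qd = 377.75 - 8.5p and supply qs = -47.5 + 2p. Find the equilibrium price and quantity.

Set qd = qs: 377.75 - 8.5p = -47.5 + 2p.
425.25 = 10.5p, so p* = 40.5.
q* = 377.75 − 8.5(40.5) = 33.5.

p* = 40.5, q* = 33.5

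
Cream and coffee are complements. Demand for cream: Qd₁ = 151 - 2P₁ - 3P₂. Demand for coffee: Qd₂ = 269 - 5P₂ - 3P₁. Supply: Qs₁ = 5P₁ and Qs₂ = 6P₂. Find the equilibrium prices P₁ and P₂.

Market 1: 151 - 2P₁ - 3P₂ = 5P₁ → 7P₁ + 3P₂ = 151.
Market 2: 11P₂ + 3P₁ = 269.
Eliminating P₂: 11×(1) − 3×(2) gives 68P₁ = 854, so P₁ = 427/34.
Back-substitute into (2): P₂ = (269 − 3×427/34) / 11 = 715/34.

P₁ = 427/34, P₂ = 715/34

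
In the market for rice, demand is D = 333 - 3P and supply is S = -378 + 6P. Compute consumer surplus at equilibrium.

Consumer surplus = 1536

Equilibrium: 333 - 3P = -378 + 6P gives P* = 79, Q* = 96.
Demand choke price (D = 0): P = 111.
CS = ½(111 − 79)(96) = 1536.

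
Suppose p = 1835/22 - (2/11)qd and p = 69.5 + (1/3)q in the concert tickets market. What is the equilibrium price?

p* = 78.5

Set the two price expressions equal: 1835/22 - (2/11)q = 69.5 + (1/3)q.
153/11 = (17/33)q, so q* = 27.
p* = 1835/22 − (2/11)(27) = 78.5.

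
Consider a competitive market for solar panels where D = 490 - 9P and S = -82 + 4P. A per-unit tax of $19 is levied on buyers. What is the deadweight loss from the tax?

Pre-tax equilibrium: P* = 44, Q* = 94.
Tax on buyers shifts demand to D = 490 − 9(P + 19) = 319 - 9P.
319 - 9P = -82 + 4P gives seller price Ps = 401/13; buyers pay Pb = 401/13 + 19 = 648/13.
New quantity: Q = 490 − 9(648/13) = 538/13.
DWL = ½ × 19 × (94 − 538/13) = 6498/13.

Deadweight loss = 6498/13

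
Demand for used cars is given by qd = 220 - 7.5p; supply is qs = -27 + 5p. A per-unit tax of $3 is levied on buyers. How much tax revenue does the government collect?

Tax revenue = 188.4

Pre-tax equilibrium: p* = 19.76, q* = 71.8.
Tax on buyers shifts demand to qd = 220 − 7.5(p + 3) = 197.5 - 7.5p.
197.5 - 7.5p = -27 + 5p gives seller price ps = 17.96; buyers pay pb = 17.96 + 3 = 20.96.
New quantity: q = 220 − 7.5(20.96) = 62.8.
Revenue = 3 × 62.8 = 188.4.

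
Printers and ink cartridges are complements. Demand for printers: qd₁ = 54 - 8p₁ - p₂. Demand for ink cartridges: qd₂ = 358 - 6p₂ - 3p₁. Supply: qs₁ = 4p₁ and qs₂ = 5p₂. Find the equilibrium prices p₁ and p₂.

Market 1: 54 - 8p₁ - p₂ = 4p₁ → 12p₁ + p₂ = 54.
Market 2: 11p₂ + 3p₁ = 358.
Eliminating p₂: 11×(1) − 1×(2) gives 129p₁ = 236, so p₁ = 236/129.
Back-substitute into (2): p₂ = (358 − 3×236/129) / 11 = 1378/43.

p₁ = 236/129, p₂ = 1378/43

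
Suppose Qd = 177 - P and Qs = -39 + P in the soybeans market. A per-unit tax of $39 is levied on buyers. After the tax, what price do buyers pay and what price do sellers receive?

Buyers pay $127.5, sellers receive $88.5

Pre-tax equilibrium: P* = 108, Q* = 69.
Tax on buyers shifts demand to Qd = 177 − 1(P + 39) = 138 - P.
138 - P = -39 + P gives seller price Ps = 88.5; buyers pay Pb = 88.5 + 39 = 127.5.
New quantity: Q = 177 − 1(127.5) = 49.5.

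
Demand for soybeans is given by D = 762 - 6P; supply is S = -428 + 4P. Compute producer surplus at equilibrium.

Producer surplus = 288

Equilibrium: 762 - 6P = -428 + 4P gives P* = 119, Q* = 48.
Supply starts at P = 107 (where S = 0).
PS = ½(119 − 107)(48) = 288.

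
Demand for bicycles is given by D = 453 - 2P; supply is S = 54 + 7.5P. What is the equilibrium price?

P* = 42

Set D = S: 453 - 2P = 54 + 7.5P.
399 = 9.5P, so P* = 42.
Q* = 453 − 2(42) = 369.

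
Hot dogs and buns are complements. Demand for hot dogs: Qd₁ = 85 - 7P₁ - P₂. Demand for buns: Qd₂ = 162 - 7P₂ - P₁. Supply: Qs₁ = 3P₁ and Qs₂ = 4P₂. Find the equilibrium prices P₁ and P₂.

P₁ = 773/109, P₂ = 1535/109

Market 1: 85 - 7P₁ - P₂ = 3P₁ → 10P₁ + P₂ = 85.
Market 2: 11P₂ + P₁ = 162.
Eliminating P₂: 11×(1) − 1×(2) gives 109P₁ = 773, so P₁ = 773/109.
Back-substitute into (2): P₂ = (162 − 1×773/109) / 11 = 1535/109.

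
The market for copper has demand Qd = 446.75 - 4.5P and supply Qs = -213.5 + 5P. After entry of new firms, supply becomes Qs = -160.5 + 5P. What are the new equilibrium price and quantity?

P' = 2429/38, Q' = 3023/19

Original equilibrium: P* = 69.5, Q* = 134.
New equilibrium: 446.75 - 4.5P = -160.5 + 5P, so 607.25 = 9.5P and P' = 2429/38; Q' = 446.75 − 4.5(2429/38) = 3023/19.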